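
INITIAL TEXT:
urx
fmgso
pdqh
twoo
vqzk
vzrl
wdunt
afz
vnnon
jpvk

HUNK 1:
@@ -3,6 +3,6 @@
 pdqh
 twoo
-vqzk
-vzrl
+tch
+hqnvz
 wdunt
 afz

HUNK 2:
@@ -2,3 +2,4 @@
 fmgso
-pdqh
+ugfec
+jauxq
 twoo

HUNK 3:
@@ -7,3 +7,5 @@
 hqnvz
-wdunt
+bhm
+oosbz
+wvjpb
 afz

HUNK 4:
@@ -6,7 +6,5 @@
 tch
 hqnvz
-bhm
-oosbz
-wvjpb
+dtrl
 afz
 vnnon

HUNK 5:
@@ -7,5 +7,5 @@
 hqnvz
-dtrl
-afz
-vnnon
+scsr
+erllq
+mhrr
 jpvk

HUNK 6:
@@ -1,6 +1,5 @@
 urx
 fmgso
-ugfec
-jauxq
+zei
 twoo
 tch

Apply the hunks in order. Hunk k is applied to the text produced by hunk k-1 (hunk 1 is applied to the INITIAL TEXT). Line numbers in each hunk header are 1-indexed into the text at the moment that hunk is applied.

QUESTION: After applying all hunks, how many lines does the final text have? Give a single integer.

Answer: 10

Derivation:
Hunk 1: at line 3 remove [vqzk,vzrl] add [tch,hqnvz] -> 10 lines: urx fmgso pdqh twoo tch hqnvz wdunt afz vnnon jpvk
Hunk 2: at line 2 remove [pdqh] add [ugfec,jauxq] -> 11 lines: urx fmgso ugfec jauxq twoo tch hqnvz wdunt afz vnnon jpvk
Hunk 3: at line 7 remove [wdunt] add [bhm,oosbz,wvjpb] -> 13 lines: urx fmgso ugfec jauxq twoo tch hqnvz bhm oosbz wvjpb afz vnnon jpvk
Hunk 4: at line 6 remove [bhm,oosbz,wvjpb] add [dtrl] -> 11 lines: urx fmgso ugfec jauxq twoo tch hqnvz dtrl afz vnnon jpvk
Hunk 5: at line 7 remove [dtrl,afz,vnnon] add [scsr,erllq,mhrr] -> 11 lines: urx fmgso ugfec jauxq twoo tch hqnvz scsr erllq mhrr jpvk
Hunk 6: at line 1 remove [ugfec,jauxq] add [zei] -> 10 lines: urx fmgso zei twoo tch hqnvz scsr erllq mhrr jpvk
Final line count: 10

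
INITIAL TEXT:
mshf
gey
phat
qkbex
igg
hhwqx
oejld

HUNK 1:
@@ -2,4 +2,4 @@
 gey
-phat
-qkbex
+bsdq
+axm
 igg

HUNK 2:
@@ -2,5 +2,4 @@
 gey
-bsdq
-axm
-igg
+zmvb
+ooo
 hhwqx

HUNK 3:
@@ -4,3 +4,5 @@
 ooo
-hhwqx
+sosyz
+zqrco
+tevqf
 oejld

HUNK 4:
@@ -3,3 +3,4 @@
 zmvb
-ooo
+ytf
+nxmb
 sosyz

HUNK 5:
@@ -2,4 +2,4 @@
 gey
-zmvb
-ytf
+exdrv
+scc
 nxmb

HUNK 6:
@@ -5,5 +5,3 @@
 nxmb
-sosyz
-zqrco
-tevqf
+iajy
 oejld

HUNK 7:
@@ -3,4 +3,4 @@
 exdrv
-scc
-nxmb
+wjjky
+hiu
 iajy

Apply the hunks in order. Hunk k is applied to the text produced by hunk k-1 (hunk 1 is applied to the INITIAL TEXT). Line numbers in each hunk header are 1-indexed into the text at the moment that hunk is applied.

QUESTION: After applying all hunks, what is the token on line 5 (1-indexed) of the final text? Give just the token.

Hunk 1: at line 2 remove [phat,qkbex] add [bsdq,axm] -> 7 lines: mshf gey bsdq axm igg hhwqx oejld
Hunk 2: at line 2 remove [bsdq,axm,igg] add [zmvb,ooo] -> 6 lines: mshf gey zmvb ooo hhwqx oejld
Hunk 3: at line 4 remove [hhwqx] add [sosyz,zqrco,tevqf] -> 8 lines: mshf gey zmvb ooo sosyz zqrco tevqf oejld
Hunk 4: at line 3 remove [ooo] add [ytf,nxmb] -> 9 lines: mshf gey zmvb ytf nxmb sosyz zqrco tevqf oejld
Hunk 5: at line 2 remove [zmvb,ytf] add [exdrv,scc] -> 9 lines: mshf gey exdrv scc nxmb sosyz zqrco tevqf oejld
Hunk 6: at line 5 remove [sosyz,zqrco,tevqf] add [iajy] -> 7 lines: mshf gey exdrv scc nxmb iajy oejld
Hunk 7: at line 3 remove [scc,nxmb] add [wjjky,hiu] -> 7 lines: mshf gey exdrv wjjky hiu iajy oejld
Final line 5: hiu

Answer: hiu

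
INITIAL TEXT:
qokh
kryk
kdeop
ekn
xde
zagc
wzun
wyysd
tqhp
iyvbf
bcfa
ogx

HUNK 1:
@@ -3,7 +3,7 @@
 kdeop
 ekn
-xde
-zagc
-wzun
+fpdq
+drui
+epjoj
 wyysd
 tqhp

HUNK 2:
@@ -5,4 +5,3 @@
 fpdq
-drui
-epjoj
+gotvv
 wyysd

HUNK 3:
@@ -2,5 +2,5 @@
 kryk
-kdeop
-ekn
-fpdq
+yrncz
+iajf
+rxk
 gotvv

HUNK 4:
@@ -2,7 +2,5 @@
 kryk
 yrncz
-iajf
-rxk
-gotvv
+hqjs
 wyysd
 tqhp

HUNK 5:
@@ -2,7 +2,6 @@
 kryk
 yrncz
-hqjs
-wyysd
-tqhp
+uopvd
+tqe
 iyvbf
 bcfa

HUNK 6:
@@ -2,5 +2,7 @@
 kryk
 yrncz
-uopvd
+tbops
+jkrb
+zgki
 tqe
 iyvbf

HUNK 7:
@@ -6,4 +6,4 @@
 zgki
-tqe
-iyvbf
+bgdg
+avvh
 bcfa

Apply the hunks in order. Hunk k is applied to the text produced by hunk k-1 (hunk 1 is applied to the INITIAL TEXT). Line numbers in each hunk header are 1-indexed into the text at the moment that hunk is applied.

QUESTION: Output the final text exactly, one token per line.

Answer: qokh
kryk
yrncz
tbops
jkrb
zgki
bgdg
avvh
bcfa
ogx

Derivation:
Hunk 1: at line 3 remove [xde,zagc,wzun] add [fpdq,drui,epjoj] -> 12 lines: qokh kryk kdeop ekn fpdq drui epjoj wyysd tqhp iyvbf bcfa ogx
Hunk 2: at line 5 remove [drui,epjoj] add [gotvv] -> 11 lines: qokh kryk kdeop ekn fpdq gotvv wyysd tqhp iyvbf bcfa ogx
Hunk 3: at line 2 remove [kdeop,ekn,fpdq] add [yrncz,iajf,rxk] -> 11 lines: qokh kryk yrncz iajf rxk gotvv wyysd tqhp iyvbf bcfa ogx
Hunk 4: at line 2 remove [iajf,rxk,gotvv] add [hqjs] -> 9 lines: qokh kryk yrncz hqjs wyysd tqhp iyvbf bcfa ogx
Hunk 5: at line 2 remove [hqjs,wyysd,tqhp] add [uopvd,tqe] -> 8 lines: qokh kryk yrncz uopvd tqe iyvbf bcfa ogx
Hunk 6: at line 2 remove [uopvd] add [tbops,jkrb,zgki] -> 10 lines: qokh kryk yrncz tbops jkrb zgki tqe iyvbf bcfa ogx
Hunk 7: at line 6 remove [tqe,iyvbf] add [bgdg,avvh] -> 10 lines: qokh kryk yrncz tbops jkrb zgki bgdg avvh bcfa ogx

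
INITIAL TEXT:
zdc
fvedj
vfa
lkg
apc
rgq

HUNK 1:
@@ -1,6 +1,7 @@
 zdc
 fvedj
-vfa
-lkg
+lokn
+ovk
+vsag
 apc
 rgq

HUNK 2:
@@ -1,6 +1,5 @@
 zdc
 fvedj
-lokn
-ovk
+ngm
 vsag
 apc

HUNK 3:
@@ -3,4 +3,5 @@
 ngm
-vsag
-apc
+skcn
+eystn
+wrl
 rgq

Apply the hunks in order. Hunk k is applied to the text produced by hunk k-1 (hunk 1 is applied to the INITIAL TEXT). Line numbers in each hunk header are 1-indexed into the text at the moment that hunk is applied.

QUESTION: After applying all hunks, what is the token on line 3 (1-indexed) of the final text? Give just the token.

Hunk 1: at line 1 remove [vfa,lkg] add [lokn,ovk,vsag] -> 7 lines: zdc fvedj lokn ovk vsag apc rgq
Hunk 2: at line 1 remove [lokn,ovk] add [ngm] -> 6 lines: zdc fvedj ngm vsag apc rgq
Hunk 3: at line 3 remove [vsag,apc] add [skcn,eystn,wrl] -> 7 lines: zdc fvedj ngm skcn eystn wrl rgq
Final line 3: ngm

Answer: ngm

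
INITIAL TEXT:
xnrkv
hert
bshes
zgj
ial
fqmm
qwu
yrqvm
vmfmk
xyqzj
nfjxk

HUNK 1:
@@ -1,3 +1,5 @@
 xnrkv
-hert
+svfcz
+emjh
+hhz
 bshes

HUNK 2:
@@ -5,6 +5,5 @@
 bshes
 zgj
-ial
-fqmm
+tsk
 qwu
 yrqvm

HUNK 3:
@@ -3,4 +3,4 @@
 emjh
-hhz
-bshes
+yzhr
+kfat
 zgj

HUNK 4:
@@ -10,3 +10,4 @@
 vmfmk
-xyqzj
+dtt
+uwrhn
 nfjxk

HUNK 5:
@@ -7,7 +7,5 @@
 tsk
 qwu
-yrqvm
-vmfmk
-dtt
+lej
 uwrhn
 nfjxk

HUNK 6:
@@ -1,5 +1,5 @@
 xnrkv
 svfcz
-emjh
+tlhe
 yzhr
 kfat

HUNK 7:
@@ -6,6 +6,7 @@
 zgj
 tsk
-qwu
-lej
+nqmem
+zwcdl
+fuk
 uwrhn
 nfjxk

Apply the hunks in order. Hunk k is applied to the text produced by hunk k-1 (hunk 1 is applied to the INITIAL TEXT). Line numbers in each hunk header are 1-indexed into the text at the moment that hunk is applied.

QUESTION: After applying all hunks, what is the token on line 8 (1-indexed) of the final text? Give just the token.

Answer: nqmem

Derivation:
Hunk 1: at line 1 remove [hert] add [svfcz,emjh,hhz] -> 13 lines: xnrkv svfcz emjh hhz bshes zgj ial fqmm qwu yrqvm vmfmk xyqzj nfjxk
Hunk 2: at line 5 remove [ial,fqmm] add [tsk] -> 12 lines: xnrkv svfcz emjh hhz bshes zgj tsk qwu yrqvm vmfmk xyqzj nfjxk
Hunk 3: at line 3 remove [hhz,bshes] add [yzhr,kfat] -> 12 lines: xnrkv svfcz emjh yzhr kfat zgj tsk qwu yrqvm vmfmk xyqzj nfjxk
Hunk 4: at line 10 remove [xyqzj] add [dtt,uwrhn] -> 13 lines: xnrkv svfcz emjh yzhr kfat zgj tsk qwu yrqvm vmfmk dtt uwrhn nfjxk
Hunk 5: at line 7 remove [yrqvm,vmfmk,dtt] add [lej] -> 11 lines: xnrkv svfcz emjh yzhr kfat zgj tsk qwu lej uwrhn nfjxk
Hunk 6: at line 1 remove [emjh] add [tlhe] -> 11 lines: xnrkv svfcz tlhe yzhr kfat zgj tsk qwu lej uwrhn nfjxk
Hunk 7: at line 6 remove [qwu,lej] add [nqmem,zwcdl,fuk] -> 12 lines: xnrkv svfcz tlhe yzhr kfat zgj tsk nqmem zwcdl fuk uwrhn nfjxk
Final line 8: nqmem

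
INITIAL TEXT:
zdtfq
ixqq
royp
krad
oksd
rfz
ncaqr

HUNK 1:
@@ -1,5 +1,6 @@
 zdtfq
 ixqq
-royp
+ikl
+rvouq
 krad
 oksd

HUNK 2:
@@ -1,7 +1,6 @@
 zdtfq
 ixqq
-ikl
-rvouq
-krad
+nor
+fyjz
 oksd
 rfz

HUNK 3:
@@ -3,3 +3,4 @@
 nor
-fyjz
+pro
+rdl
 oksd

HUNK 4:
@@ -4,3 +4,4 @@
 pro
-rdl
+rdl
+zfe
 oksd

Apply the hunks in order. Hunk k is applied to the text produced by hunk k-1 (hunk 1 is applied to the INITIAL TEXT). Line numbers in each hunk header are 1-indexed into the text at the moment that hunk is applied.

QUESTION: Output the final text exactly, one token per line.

Answer: zdtfq
ixqq
nor
pro
rdl
zfe
oksd
rfz
ncaqr

Derivation:
Hunk 1: at line 1 remove [royp] add [ikl,rvouq] -> 8 lines: zdtfq ixqq ikl rvouq krad oksd rfz ncaqr
Hunk 2: at line 1 remove [ikl,rvouq,krad] add [nor,fyjz] -> 7 lines: zdtfq ixqq nor fyjz oksd rfz ncaqr
Hunk 3: at line 3 remove [fyjz] add [pro,rdl] -> 8 lines: zdtfq ixqq nor pro rdl oksd rfz ncaqr
Hunk 4: at line 4 remove [rdl] add [rdl,zfe] -> 9 lines: zdtfq ixqq nor pro rdl zfe oksd rfz ncaqr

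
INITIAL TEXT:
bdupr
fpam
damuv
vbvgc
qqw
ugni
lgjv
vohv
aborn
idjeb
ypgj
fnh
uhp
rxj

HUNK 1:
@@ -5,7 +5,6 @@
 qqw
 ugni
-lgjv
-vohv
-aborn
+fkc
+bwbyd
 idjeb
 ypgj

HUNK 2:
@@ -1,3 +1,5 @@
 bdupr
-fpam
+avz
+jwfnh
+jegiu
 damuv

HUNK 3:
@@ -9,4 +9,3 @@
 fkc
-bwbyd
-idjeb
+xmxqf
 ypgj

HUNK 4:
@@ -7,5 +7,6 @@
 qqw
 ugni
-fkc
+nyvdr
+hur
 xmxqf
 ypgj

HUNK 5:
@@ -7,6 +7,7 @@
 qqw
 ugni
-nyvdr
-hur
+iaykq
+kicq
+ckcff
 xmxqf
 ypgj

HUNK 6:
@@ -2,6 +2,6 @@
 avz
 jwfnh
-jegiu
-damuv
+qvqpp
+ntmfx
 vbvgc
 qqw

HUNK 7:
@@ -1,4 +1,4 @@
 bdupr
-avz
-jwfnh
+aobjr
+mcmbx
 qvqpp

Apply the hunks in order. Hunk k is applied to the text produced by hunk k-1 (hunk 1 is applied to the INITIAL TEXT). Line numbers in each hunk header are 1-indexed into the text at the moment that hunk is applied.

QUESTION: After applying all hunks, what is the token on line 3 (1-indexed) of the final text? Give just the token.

Answer: mcmbx

Derivation:
Hunk 1: at line 5 remove [lgjv,vohv,aborn] add [fkc,bwbyd] -> 13 lines: bdupr fpam damuv vbvgc qqw ugni fkc bwbyd idjeb ypgj fnh uhp rxj
Hunk 2: at line 1 remove [fpam] add [avz,jwfnh,jegiu] -> 15 lines: bdupr avz jwfnh jegiu damuv vbvgc qqw ugni fkc bwbyd idjeb ypgj fnh uhp rxj
Hunk 3: at line 9 remove [bwbyd,idjeb] add [xmxqf] -> 14 lines: bdupr avz jwfnh jegiu damuv vbvgc qqw ugni fkc xmxqf ypgj fnh uhp rxj
Hunk 4: at line 7 remove [fkc] add [nyvdr,hur] -> 15 lines: bdupr avz jwfnh jegiu damuv vbvgc qqw ugni nyvdr hur xmxqf ypgj fnh uhp rxj
Hunk 5: at line 7 remove [nyvdr,hur] add [iaykq,kicq,ckcff] -> 16 lines: bdupr avz jwfnh jegiu damuv vbvgc qqw ugni iaykq kicq ckcff xmxqf ypgj fnh uhp rxj
Hunk 6: at line 2 remove [jegiu,damuv] add [qvqpp,ntmfx] -> 16 lines: bdupr avz jwfnh qvqpp ntmfx vbvgc qqw ugni iaykq kicq ckcff xmxqf ypgj fnh uhp rxj
Hunk 7: at line 1 remove [avz,jwfnh] add [aobjr,mcmbx] -> 16 lines: bdupr aobjr mcmbx qvqpp ntmfx vbvgc qqw ugni iaykq kicq ckcff xmxqf ypgj fnh uhp rxj
Final line 3: mcmbx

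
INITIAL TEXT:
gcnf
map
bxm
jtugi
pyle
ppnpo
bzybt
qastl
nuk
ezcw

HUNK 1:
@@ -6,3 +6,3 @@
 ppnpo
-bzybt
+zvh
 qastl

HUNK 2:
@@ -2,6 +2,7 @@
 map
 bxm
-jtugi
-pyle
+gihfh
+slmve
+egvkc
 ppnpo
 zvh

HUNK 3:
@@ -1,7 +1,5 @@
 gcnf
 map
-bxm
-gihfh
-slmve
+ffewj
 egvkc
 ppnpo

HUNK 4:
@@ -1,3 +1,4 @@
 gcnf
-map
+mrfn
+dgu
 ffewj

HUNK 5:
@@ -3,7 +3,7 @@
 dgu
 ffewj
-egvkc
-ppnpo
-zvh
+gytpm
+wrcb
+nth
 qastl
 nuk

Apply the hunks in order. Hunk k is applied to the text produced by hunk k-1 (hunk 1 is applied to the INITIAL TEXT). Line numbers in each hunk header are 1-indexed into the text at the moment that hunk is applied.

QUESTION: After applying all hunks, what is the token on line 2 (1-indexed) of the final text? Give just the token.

Hunk 1: at line 6 remove [bzybt] add [zvh] -> 10 lines: gcnf map bxm jtugi pyle ppnpo zvh qastl nuk ezcw
Hunk 2: at line 2 remove [jtugi,pyle] add [gihfh,slmve,egvkc] -> 11 lines: gcnf map bxm gihfh slmve egvkc ppnpo zvh qastl nuk ezcw
Hunk 3: at line 1 remove [bxm,gihfh,slmve] add [ffewj] -> 9 lines: gcnf map ffewj egvkc ppnpo zvh qastl nuk ezcw
Hunk 4: at line 1 remove [map] add [mrfn,dgu] -> 10 lines: gcnf mrfn dgu ffewj egvkc ppnpo zvh qastl nuk ezcw
Hunk 5: at line 3 remove [egvkc,ppnpo,zvh] add [gytpm,wrcb,nth] -> 10 lines: gcnf mrfn dgu ffewj gytpm wrcb nth qastl nuk ezcw
Final line 2: mrfn

Answer: mrfn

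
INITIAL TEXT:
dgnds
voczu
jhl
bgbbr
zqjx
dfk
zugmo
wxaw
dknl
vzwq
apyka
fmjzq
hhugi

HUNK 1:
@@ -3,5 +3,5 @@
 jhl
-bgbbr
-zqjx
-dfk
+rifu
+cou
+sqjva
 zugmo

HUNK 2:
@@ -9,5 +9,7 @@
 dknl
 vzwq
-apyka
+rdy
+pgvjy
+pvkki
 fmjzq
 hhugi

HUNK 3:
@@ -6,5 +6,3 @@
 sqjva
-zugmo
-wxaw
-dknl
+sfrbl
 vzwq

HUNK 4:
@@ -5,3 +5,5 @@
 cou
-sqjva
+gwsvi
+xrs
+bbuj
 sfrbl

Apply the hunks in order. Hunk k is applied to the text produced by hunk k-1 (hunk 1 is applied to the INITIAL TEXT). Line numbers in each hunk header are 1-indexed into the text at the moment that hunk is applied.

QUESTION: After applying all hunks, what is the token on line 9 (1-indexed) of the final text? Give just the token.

Answer: sfrbl

Derivation:
Hunk 1: at line 3 remove [bgbbr,zqjx,dfk] add [rifu,cou,sqjva] -> 13 lines: dgnds voczu jhl rifu cou sqjva zugmo wxaw dknl vzwq apyka fmjzq hhugi
Hunk 2: at line 9 remove [apyka] add [rdy,pgvjy,pvkki] -> 15 lines: dgnds voczu jhl rifu cou sqjva zugmo wxaw dknl vzwq rdy pgvjy pvkki fmjzq hhugi
Hunk 3: at line 6 remove [zugmo,wxaw,dknl] add [sfrbl] -> 13 lines: dgnds voczu jhl rifu cou sqjva sfrbl vzwq rdy pgvjy pvkki fmjzq hhugi
Hunk 4: at line 5 remove [sqjva] add [gwsvi,xrs,bbuj] -> 15 lines: dgnds voczu jhl rifu cou gwsvi xrs bbuj sfrbl vzwq rdy pgvjy pvkki fmjzq hhugi
Final line 9: sfrbl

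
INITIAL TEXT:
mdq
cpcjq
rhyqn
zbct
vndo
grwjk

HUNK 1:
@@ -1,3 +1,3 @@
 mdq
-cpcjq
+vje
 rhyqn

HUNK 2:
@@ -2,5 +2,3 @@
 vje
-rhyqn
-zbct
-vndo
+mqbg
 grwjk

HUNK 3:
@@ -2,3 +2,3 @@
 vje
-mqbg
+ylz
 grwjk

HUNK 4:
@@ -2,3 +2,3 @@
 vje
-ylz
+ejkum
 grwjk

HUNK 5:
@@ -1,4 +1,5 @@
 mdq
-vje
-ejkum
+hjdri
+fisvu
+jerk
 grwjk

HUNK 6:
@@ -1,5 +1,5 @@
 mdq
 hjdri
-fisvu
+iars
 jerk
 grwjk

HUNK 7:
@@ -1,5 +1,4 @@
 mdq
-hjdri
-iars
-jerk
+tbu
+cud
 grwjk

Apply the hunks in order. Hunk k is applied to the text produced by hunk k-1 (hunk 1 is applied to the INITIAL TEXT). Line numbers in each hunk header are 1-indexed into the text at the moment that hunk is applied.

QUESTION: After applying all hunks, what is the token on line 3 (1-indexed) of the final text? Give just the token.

Answer: cud

Derivation:
Hunk 1: at line 1 remove [cpcjq] add [vje] -> 6 lines: mdq vje rhyqn zbct vndo grwjk
Hunk 2: at line 2 remove [rhyqn,zbct,vndo] add [mqbg] -> 4 lines: mdq vje mqbg grwjk
Hunk 3: at line 2 remove [mqbg] add [ylz] -> 4 lines: mdq vje ylz grwjk
Hunk 4: at line 2 remove [ylz] add [ejkum] -> 4 lines: mdq vje ejkum grwjk
Hunk 5: at line 1 remove [vje,ejkum] add [hjdri,fisvu,jerk] -> 5 lines: mdq hjdri fisvu jerk grwjk
Hunk 6: at line 1 remove [fisvu] add [iars] -> 5 lines: mdq hjdri iars jerk grwjk
Hunk 7: at line 1 remove [hjdri,iars,jerk] add [tbu,cud] -> 4 lines: mdq tbu cud grwjk
Final line 3: cud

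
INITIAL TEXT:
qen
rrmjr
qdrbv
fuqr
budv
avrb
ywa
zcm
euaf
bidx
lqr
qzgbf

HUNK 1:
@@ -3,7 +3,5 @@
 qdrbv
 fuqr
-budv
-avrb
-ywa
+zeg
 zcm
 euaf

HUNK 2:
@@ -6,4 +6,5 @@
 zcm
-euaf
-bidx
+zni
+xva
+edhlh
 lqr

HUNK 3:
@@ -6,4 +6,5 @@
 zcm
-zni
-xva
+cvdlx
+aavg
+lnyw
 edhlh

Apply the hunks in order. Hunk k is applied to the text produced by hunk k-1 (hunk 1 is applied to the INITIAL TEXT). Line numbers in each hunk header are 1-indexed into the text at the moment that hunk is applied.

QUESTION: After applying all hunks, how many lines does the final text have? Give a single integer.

Hunk 1: at line 3 remove [budv,avrb,ywa] add [zeg] -> 10 lines: qen rrmjr qdrbv fuqr zeg zcm euaf bidx lqr qzgbf
Hunk 2: at line 6 remove [euaf,bidx] add [zni,xva,edhlh] -> 11 lines: qen rrmjr qdrbv fuqr zeg zcm zni xva edhlh lqr qzgbf
Hunk 3: at line 6 remove [zni,xva] add [cvdlx,aavg,lnyw] -> 12 lines: qen rrmjr qdrbv fuqr zeg zcm cvdlx aavg lnyw edhlh lqr qzgbf
Final line count: 12

Answer: 12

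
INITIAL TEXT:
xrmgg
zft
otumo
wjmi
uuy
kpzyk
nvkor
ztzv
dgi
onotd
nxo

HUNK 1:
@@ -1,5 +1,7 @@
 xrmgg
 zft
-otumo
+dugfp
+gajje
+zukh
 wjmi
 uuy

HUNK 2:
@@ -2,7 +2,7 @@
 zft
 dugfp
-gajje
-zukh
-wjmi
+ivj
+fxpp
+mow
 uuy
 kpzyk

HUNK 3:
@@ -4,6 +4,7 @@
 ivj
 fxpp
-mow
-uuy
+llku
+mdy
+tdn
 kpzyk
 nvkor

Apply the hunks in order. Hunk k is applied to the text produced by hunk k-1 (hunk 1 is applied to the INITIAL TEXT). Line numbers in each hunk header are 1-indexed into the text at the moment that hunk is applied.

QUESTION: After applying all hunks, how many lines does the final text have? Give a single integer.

Answer: 14

Derivation:
Hunk 1: at line 1 remove [otumo] add [dugfp,gajje,zukh] -> 13 lines: xrmgg zft dugfp gajje zukh wjmi uuy kpzyk nvkor ztzv dgi onotd nxo
Hunk 2: at line 2 remove [gajje,zukh,wjmi] add [ivj,fxpp,mow] -> 13 lines: xrmgg zft dugfp ivj fxpp mow uuy kpzyk nvkor ztzv dgi onotd nxo
Hunk 3: at line 4 remove [mow,uuy] add [llku,mdy,tdn] -> 14 lines: xrmgg zft dugfp ivj fxpp llku mdy tdn kpzyk nvkor ztzv dgi onotd nxo
Final line count: 14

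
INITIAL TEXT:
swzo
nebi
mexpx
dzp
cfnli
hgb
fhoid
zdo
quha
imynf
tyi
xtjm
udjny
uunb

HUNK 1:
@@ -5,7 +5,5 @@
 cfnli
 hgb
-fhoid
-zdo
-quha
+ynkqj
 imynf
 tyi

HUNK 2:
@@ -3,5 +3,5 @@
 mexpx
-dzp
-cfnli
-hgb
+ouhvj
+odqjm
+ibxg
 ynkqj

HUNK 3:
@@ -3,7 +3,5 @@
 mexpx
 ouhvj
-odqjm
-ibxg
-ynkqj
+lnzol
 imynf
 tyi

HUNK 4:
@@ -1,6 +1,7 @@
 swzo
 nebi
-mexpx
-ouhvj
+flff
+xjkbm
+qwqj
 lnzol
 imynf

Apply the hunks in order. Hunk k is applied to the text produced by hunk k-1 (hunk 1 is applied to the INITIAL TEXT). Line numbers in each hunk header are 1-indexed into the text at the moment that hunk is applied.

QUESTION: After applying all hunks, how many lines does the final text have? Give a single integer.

Answer: 11

Derivation:
Hunk 1: at line 5 remove [fhoid,zdo,quha] add [ynkqj] -> 12 lines: swzo nebi mexpx dzp cfnli hgb ynkqj imynf tyi xtjm udjny uunb
Hunk 2: at line 3 remove [dzp,cfnli,hgb] add [ouhvj,odqjm,ibxg] -> 12 lines: swzo nebi mexpx ouhvj odqjm ibxg ynkqj imynf tyi xtjm udjny uunb
Hunk 3: at line 3 remove [odqjm,ibxg,ynkqj] add [lnzol] -> 10 lines: swzo nebi mexpx ouhvj lnzol imynf tyi xtjm udjny uunb
Hunk 4: at line 1 remove [mexpx,ouhvj] add [flff,xjkbm,qwqj] -> 11 lines: swzo nebi flff xjkbm qwqj lnzol imynf tyi xtjm udjny uunb
Final line count: 11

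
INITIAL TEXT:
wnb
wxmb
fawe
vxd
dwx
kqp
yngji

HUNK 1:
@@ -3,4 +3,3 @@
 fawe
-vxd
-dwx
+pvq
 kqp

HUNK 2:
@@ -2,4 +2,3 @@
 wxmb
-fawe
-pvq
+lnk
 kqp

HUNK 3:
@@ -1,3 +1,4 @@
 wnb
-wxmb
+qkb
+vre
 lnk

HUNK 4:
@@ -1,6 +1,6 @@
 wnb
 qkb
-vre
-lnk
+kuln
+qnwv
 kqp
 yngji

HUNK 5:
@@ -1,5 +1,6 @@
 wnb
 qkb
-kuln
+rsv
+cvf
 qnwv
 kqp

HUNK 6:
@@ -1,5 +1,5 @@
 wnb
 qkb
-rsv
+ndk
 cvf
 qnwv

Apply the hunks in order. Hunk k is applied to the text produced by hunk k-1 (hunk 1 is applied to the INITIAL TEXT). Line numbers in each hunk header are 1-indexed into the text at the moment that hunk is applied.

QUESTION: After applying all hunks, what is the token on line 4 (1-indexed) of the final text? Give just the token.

Hunk 1: at line 3 remove [vxd,dwx] add [pvq] -> 6 lines: wnb wxmb fawe pvq kqp yngji
Hunk 2: at line 2 remove [fawe,pvq] add [lnk] -> 5 lines: wnb wxmb lnk kqp yngji
Hunk 3: at line 1 remove [wxmb] add [qkb,vre] -> 6 lines: wnb qkb vre lnk kqp yngji
Hunk 4: at line 1 remove [vre,lnk] add [kuln,qnwv] -> 6 lines: wnb qkb kuln qnwv kqp yngji
Hunk 5: at line 1 remove [kuln] add [rsv,cvf] -> 7 lines: wnb qkb rsv cvf qnwv kqp yngji
Hunk 6: at line 1 remove [rsv] add [ndk] -> 7 lines: wnb qkb ndk cvf qnwv kqp yngji
Final line 4: cvf

Answer: cvf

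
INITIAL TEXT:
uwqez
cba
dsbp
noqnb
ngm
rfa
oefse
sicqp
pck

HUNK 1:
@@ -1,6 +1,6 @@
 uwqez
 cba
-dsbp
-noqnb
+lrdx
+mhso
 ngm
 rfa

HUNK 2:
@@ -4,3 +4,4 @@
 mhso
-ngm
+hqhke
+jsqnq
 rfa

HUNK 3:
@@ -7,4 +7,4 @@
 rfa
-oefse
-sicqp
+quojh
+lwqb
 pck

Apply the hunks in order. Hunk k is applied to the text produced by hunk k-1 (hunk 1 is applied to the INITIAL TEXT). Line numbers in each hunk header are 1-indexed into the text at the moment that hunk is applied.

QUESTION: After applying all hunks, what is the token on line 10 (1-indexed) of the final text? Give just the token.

Hunk 1: at line 1 remove [dsbp,noqnb] add [lrdx,mhso] -> 9 lines: uwqez cba lrdx mhso ngm rfa oefse sicqp pck
Hunk 2: at line 4 remove [ngm] add [hqhke,jsqnq] -> 10 lines: uwqez cba lrdx mhso hqhke jsqnq rfa oefse sicqp pck
Hunk 3: at line 7 remove [oefse,sicqp] add [quojh,lwqb] -> 10 lines: uwqez cba lrdx mhso hqhke jsqnq rfa quojh lwqb pck
Final line 10: pck

Answer: pck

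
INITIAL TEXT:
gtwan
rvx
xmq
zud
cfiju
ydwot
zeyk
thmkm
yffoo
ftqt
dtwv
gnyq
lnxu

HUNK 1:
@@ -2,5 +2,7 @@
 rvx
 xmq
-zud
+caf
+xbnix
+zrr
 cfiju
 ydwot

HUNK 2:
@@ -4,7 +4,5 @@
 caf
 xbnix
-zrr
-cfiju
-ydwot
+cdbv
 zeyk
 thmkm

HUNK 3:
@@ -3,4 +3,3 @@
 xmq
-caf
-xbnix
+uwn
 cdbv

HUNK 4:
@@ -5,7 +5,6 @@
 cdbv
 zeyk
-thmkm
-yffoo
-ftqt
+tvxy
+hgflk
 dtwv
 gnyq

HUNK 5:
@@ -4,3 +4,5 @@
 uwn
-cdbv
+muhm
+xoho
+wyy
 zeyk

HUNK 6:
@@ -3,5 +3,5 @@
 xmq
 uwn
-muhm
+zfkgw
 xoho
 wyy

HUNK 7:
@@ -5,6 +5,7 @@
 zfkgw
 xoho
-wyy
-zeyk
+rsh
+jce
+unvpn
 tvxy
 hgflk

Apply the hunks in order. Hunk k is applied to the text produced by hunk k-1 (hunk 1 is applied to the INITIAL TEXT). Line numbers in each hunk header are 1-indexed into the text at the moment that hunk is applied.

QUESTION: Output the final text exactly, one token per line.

Answer: gtwan
rvx
xmq
uwn
zfkgw
xoho
rsh
jce
unvpn
tvxy
hgflk
dtwv
gnyq
lnxu

Derivation:
Hunk 1: at line 2 remove [zud] add [caf,xbnix,zrr] -> 15 lines: gtwan rvx xmq caf xbnix zrr cfiju ydwot zeyk thmkm yffoo ftqt dtwv gnyq lnxu
Hunk 2: at line 4 remove [zrr,cfiju,ydwot] add [cdbv] -> 13 lines: gtwan rvx xmq caf xbnix cdbv zeyk thmkm yffoo ftqt dtwv gnyq lnxu
Hunk 3: at line 3 remove [caf,xbnix] add [uwn] -> 12 lines: gtwan rvx xmq uwn cdbv zeyk thmkm yffoo ftqt dtwv gnyq lnxu
Hunk 4: at line 5 remove [thmkm,yffoo,ftqt] add [tvxy,hgflk] -> 11 lines: gtwan rvx xmq uwn cdbv zeyk tvxy hgflk dtwv gnyq lnxu
Hunk 5: at line 4 remove [cdbv] add [muhm,xoho,wyy] -> 13 lines: gtwan rvx xmq uwn muhm xoho wyy zeyk tvxy hgflk dtwv gnyq lnxu
Hunk 6: at line 3 remove [muhm] add [zfkgw] -> 13 lines: gtwan rvx xmq uwn zfkgw xoho wyy zeyk tvxy hgflk dtwv gnyq lnxu
Hunk 7: at line 5 remove [wyy,zeyk] add [rsh,jce,unvpn] -> 14 lines: gtwan rvx xmq uwn zfkgw xoho rsh jce unvpn tvxy hgflk dtwv gnyq lnxu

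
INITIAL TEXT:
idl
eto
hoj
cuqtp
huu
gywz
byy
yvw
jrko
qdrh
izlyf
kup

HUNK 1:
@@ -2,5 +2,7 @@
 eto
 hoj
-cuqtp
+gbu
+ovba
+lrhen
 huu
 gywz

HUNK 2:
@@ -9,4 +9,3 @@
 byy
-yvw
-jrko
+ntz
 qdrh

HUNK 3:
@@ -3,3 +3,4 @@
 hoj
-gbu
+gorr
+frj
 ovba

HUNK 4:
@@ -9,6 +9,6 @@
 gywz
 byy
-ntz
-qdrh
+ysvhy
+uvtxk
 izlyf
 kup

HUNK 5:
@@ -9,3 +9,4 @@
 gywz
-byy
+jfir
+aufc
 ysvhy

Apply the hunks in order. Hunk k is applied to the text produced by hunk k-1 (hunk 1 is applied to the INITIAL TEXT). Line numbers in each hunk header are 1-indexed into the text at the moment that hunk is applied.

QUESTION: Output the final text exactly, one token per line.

Hunk 1: at line 2 remove [cuqtp] add [gbu,ovba,lrhen] -> 14 lines: idl eto hoj gbu ovba lrhen huu gywz byy yvw jrko qdrh izlyf kup
Hunk 2: at line 9 remove [yvw,jrko] add [ntz] -> 13 lines: idl eto hoj gbu ovba lrhen huu gywz byy ntz qdrh izlyf kup
Hunk 3: at line 3 remove [gbu] add [gorr,frj] -> 14 lines: idl eto hoj gorr frj ovba lrhen huu gywz byy ntz qdrh izlyf kup
Hunk 4: at line 9 remove [ntz,qdrh] add [ysvhy,uvtxk] -> 14 lines: idl eto hoj gorr frj ovba lrhen huu gywz byy ysvhy uvtxk izlyf kup
Hunk 5: at line 9 remove [byy] add [jfir,aufc] -> 15 lines: idl eto hoj gorr frj ovba lrhen huu gywz jfir aufc ysvhy uvtxk izlyf kup

Answer: idl
eto
hoj
gorr
frj
ovba
lrhen
huu
gywz
jfir
aufc
ysvhy
uvtxk
izlyf
kup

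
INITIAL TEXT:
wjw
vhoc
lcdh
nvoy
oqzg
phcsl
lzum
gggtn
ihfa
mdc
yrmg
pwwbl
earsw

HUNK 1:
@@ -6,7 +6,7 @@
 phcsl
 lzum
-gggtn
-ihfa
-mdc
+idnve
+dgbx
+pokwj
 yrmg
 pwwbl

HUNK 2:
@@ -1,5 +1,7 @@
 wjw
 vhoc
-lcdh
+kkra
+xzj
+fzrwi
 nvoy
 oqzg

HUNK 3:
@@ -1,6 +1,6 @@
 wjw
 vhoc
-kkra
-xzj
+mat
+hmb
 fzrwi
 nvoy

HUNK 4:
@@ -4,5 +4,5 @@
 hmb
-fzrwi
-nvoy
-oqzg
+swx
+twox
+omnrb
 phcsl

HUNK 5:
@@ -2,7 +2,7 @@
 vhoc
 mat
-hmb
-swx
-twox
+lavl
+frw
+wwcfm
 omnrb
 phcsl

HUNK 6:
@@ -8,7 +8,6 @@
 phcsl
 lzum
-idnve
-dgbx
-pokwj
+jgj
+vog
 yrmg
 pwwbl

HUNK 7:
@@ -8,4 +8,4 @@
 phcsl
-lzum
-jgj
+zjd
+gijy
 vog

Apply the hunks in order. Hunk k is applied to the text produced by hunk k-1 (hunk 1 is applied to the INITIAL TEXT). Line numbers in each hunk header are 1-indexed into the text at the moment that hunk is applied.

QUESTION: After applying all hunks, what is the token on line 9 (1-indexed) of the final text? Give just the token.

Hunk 1: at line 6 remove [gggtn,ihfa,mdc] add [idnve,dgbx,pokwj] -> 13 lines: wjw vhoc lcdh nvoy oqzg phcsl lzum idnve dgbx pokwj yrmg pwwbl earsw
Hunk 2: at line 1 remove [lcdh] add [kkra,xzj,fzrwi] -> 15 lines: wjw vhoc kkra xzj fzrwi nvoy oqzg phcsl lzum idnve dgbx pokwj yrmg pwwbl earsw
Hunk 3: at line 1 remove [kkra,xzj] add [mat,hmb] -> 15 lines: wjw vhoc mat hmb fzrwi nvoy oqzg phcsl lzum idnve dgbx pokwj yrmg pwwbl earsw
Hunk 4: at line 4 remove [fzrwi,nvoy,oqzg] add [swx,twox,omnrb] -> 15 lines: wjw vhoc mat hmb swx twox omnrb phcsl lzum idnve dgbx pokwj yrmg pwwbl earsw
Hunk 5: at line 2 remove [hmb,swx,twox] add [lavl,frw,wwcfm] -> 15 lines: wjw vhoc mat lavl frw wwcfm omnrb phcsl lzum idnve dgbx pokwj yrmg pwwbl earsw
Hunk 6: at line 8 remove [idnve,dgbx,pokwj] add [jgj,vog] -> 14 lines: wjw vhoc mat lavl frw wwcfm omnrb phcsl lzum jgj vog yrmg pwwbl earsw
Hunk 7: at line 8 remove [lzum,jgj] add [zjd,gijy] -> 14 lines: wjw vhoc mat lavl frw wwcfm omnrb phcsl zjd gijy vog yrmg pwwbl earsw
Final line 9: zjd

Answer: zjd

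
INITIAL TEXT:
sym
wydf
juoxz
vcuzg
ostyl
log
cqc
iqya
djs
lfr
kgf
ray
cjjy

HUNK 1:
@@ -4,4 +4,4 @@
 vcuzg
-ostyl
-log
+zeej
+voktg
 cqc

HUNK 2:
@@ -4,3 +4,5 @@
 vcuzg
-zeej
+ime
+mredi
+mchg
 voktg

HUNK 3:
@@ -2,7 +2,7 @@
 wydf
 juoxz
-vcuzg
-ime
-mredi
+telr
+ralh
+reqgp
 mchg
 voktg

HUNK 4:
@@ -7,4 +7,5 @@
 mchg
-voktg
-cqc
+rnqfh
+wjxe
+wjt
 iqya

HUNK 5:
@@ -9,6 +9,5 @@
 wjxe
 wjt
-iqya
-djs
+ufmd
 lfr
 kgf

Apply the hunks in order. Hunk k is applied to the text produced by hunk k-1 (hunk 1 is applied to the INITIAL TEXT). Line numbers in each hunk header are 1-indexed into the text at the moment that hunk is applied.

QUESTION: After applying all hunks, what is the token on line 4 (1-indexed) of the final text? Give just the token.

Answer: telr

Derivation:
Hunk 1: at line 4 remove [ostyl,log] add [zeej,voktg] -> 13 lines: sym wydf juoxz vcuzg zeej voktg cqc iqya djs lfr kgf ray cjjy
Hunk 2: at line 4 remove [zeej] add [ime,mredi,mchg] -> 15 lines: sym wydf juoxz vcuzg ime mredi mchg voktg cqc iqya djs lfr kgf ray cjjy
Hunk 3: at line 2 remove [vcuzg,ime,mredi] add [telr,ralh,reqgp] -> 15 lines: sym wydf juoxz telr ralh reqgp mchg voktg cqc iqya djs lfr kgf ray cjjy
Hunk 4: at line 7 remove [voktg,cqc] add [rnqfh,wjxe,wjt] -> 16 lines: sym wydf juoxz telr ralh reqgp mchg rnqfh wjxe wjt iqya djs lfr kgf ray cjjy
Hunk 5: at line 9 remove [iqya,djs] add [ufmd] -> 15 lines: sym wydf juoxz telr ralh reqgp mchg rnqfh wjxe wjt ufmd lfr kgf ray cjjy
Final line 4: telr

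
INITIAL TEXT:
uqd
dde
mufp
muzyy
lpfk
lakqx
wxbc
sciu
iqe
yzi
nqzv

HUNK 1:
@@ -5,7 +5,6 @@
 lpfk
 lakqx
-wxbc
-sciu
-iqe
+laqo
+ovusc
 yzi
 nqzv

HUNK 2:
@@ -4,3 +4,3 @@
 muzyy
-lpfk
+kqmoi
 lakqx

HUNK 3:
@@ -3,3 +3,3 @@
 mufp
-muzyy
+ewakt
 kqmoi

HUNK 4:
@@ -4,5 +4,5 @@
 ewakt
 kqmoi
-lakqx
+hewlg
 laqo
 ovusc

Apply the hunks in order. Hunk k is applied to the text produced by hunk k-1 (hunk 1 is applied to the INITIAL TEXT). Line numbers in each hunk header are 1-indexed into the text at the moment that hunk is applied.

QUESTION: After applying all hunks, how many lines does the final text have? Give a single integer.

Answer: 10

Derivation:
Hunk 1: at line 5 remove [wxbc,sciu,iqe] add [laqo,ovusc] -> 10 lines: uqd dde mufp muzyy lpfk lakqx laqo ovusc yzi nqzv
Hunk 2: at line 4 remove [lpfk] add [kqmoi] -> 10 lines: uqd dde mufp muzyy kqmoi lakqx laqo ovusc yzi nqzv
Hunk 3: at line 3 remove [muzyy] add [ewakt] -> 10 lines: uqd dde mufp ewakt kqmoi lakqx laqo ovusc yzi nqzv
Hunk 4: at line 4 remove [lakqx] add [hewlg] -> 10 lines: uqd dde mufp ewakt kqmoi hewlg laqo ovusc yzi nqzv
Final line count: 10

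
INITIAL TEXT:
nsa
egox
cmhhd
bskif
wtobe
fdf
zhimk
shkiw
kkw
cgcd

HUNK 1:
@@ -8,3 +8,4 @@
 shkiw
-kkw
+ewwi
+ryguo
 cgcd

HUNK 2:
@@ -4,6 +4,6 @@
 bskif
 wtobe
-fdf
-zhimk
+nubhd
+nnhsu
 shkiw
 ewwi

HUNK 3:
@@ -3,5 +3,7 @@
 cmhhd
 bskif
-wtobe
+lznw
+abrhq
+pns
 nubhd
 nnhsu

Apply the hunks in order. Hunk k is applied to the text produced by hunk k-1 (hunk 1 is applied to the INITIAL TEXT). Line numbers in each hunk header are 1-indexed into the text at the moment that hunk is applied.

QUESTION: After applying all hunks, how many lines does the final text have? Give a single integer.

Hunk 1: at line 8 remove [kkw] add [ewwi,ryguo] -> 11 lines: nsa egox cmhhd bskif wtobe fdf zhimk shkiw ewwi ryguo cgcd
Hunk 2: at line 4 remove [fdf,zhimk] add [nubhd,nnhsu] -> 11 lines: nsa egox cmhhd bskif wtobe nubhd nnhsu shkiw ewwi ryguo cgcd
Hunk 3: at line 3 remove [wtobe] add [lznw,abrhq,pns] -> 13 lines: nsa egox cmhhd bskif lznw abrhq pns nubhd nnhsu shkiw ewwi ryguo cgcd
Final line count: 13

Answer: 13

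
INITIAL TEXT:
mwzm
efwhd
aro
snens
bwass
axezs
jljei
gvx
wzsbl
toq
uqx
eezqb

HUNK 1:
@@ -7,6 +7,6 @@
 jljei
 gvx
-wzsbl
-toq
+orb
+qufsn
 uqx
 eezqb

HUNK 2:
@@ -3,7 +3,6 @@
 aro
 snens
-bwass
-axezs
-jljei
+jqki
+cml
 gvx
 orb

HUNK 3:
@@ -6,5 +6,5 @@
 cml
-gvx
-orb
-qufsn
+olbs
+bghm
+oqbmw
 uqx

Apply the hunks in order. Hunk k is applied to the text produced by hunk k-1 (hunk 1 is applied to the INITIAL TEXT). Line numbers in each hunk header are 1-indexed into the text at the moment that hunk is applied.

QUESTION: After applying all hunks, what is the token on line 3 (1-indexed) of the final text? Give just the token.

Answer: aro

Derivation:
Hunk 1: at line 7 remove [wzsbl,toq] add [orb,qufsn] -> 12 lines: mwzm efwhd aro snens bwass axezs jljei gvx orb qufsn uqx eezqb
Hunk 2: at line 3 remove [bwass,axezs,jljei] add [jqki,cml] -> 11 lines: mwzm efwhd aro snens jqki cml gvx orb qufsn uqx eezqb
Hunk 3: at line 6 remove [gvx,orb,qufsn] add [olbs,bghm,oqbmw] -> 11 lines: mwzm efwhd aro snens jqki cml olbs bghm oqbmw uqx eezqb
Final line 3: aro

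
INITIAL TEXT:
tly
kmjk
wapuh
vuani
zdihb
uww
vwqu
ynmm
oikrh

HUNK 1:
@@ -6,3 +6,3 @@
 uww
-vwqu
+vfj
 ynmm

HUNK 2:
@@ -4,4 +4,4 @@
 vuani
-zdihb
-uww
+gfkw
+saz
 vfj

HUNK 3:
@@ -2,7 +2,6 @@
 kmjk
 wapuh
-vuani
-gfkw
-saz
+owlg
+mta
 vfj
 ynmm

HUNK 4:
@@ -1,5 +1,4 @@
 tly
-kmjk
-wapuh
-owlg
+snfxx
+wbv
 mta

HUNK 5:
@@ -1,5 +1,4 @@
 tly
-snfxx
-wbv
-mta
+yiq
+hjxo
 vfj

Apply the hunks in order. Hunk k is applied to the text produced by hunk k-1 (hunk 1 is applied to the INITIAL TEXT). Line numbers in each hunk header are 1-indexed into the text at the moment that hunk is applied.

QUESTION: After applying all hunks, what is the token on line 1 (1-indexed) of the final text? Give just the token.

Answer: tly

Derivation:
Hunk 1: at line 6 remove [vwqu] add [vfj] -> 9 lines: tly kmjk wapuh vuani zdihb uww vfj ynmm oikrh
Hunk 2: at line 4 remove [zdihb,uww] add [gfkw,saz] -> 9 lines: tly kmjk wapuh vuani gfkw saz vfj ynmm oikrh
Hunk 3: at line 2 remove [vuani,gfkw,saz] add [owlg,mta] -> 8 lines: tly kmjk wapuh owlg mta vfj ynmm oikrh
Hunk 4: at line 1 remove [kmjk,wapuh,owlg] add [snfxx,wbv] -> 7 lines: tly snfxx wbv mta vfj ynmm oikrh
Hunk 5: at line 1 remove [snfxx,wbv,mta] add [yiq,hjxo] -> 6 lines: tly yiq hjxo vfj ynmm oikrh
Final line 1: tly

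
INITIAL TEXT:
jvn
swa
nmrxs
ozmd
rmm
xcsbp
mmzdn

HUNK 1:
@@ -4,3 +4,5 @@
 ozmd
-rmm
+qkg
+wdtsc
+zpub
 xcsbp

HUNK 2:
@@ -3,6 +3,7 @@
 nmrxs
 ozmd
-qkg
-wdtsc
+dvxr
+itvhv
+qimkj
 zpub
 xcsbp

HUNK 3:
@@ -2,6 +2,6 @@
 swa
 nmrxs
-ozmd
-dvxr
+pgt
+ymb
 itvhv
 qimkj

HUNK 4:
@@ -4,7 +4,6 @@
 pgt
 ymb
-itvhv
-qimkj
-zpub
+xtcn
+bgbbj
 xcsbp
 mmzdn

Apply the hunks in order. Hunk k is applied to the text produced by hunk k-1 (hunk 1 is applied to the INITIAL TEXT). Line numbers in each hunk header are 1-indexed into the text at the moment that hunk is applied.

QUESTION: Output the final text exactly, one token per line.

Hunk 1: at line 4 remove [rmm] add [qkg,wdtsc,zpub] -> 9 lines: jvn swa nmrxs ozmd qkg wdtsc zpub xcsbp mmzdn
Hunk 2: at line 3 remove [qkg,wdtsc] add [dvxr,itvhv,qimkj] -> 10 lines: jvn swa nmrxs ozmd dvxr itvhv qimkj zpub xcsbp mmzdn
Hunk 3: at line 2 remove [ozmd,dvxr] add [pgt,ymb] -> 10 lines: jvn swa nmrxs pgt ymb itvhv qimkj zpub xcsbp mmzdn
Hunk 4: at line 4 remove [itvhv,qimkj,zpub] add [xtcn,bgbbj] -> 9 lines: jvn swa nmrxs pgt ymb xtcn bgbbj xcsbp mmzdn

Answer: jvn
swa
nmrxs
pgt
ymb
xtcn
bgbbj
xcsbp
mmzdn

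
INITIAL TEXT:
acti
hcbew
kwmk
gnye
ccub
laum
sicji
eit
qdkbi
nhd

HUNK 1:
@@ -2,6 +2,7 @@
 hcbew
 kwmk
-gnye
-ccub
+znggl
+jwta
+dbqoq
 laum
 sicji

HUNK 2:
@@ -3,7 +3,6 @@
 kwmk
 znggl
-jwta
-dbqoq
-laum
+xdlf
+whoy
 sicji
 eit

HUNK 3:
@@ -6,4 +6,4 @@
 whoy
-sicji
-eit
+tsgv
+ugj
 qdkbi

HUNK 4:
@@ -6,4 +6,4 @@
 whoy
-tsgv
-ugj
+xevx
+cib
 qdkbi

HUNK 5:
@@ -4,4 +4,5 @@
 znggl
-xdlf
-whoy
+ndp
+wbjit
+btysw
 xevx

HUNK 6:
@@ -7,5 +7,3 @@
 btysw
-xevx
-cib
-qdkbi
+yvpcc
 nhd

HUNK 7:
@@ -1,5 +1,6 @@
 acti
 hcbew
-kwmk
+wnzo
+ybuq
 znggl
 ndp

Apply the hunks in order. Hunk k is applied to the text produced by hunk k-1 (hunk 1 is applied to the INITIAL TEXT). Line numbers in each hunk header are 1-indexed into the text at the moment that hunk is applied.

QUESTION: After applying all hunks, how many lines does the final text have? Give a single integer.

Answer: 10

Derivation:
Hunk 1: at line 2 remove [gnye,ccub] add [znggl,jwta,dbqoq] -> 11 lines: acti hcbew kwmk znggl jwta dbqoq laum sicji eit qdkbi nhd
Hunk 2: at line 3 remove [jwta,dbqoq,laum] add [xdlf,whoy] -> 10 lines: acti hcbew kwmk znggl xdlf whoy sicji eit qdkbi nhd
Hunk 3: at line 6 remove [sicji,eit] add [tsgv,ugj] -> 10 lines: acti hcbew kwmk znggl xdlf whoy tsgv ugj qdkbi nhd
Hunk 4: at line 6 remove [tsgv,ugj] add [xevx,cib] -> 10 lines: acti hcbew kwmk znggl xdlf whoy xevx cib qdkbi nhd
Hunk 5: at line 4 remove [xdlf,whoy] add [ndp,wbjit,btysw] -> 11 lines: acti hcbew kwmk znggl ndp wbjit btysw xevx cib qdkbi nhd
Hunk 6: at line 7 remove [xevx,cib,qdkbi] add [yvpcc] -> 9 lines: acti hcbew kwmk znggl ndp wbjit btysw yvpcc nhd
Hunk 7: at line 1 remove [kwmk] add [wnzo,ybuq] -> 10 lines: acti hcbew wnzo ybuq znggl ndp wbjit btysw yvpcc nhd
Final line count: 10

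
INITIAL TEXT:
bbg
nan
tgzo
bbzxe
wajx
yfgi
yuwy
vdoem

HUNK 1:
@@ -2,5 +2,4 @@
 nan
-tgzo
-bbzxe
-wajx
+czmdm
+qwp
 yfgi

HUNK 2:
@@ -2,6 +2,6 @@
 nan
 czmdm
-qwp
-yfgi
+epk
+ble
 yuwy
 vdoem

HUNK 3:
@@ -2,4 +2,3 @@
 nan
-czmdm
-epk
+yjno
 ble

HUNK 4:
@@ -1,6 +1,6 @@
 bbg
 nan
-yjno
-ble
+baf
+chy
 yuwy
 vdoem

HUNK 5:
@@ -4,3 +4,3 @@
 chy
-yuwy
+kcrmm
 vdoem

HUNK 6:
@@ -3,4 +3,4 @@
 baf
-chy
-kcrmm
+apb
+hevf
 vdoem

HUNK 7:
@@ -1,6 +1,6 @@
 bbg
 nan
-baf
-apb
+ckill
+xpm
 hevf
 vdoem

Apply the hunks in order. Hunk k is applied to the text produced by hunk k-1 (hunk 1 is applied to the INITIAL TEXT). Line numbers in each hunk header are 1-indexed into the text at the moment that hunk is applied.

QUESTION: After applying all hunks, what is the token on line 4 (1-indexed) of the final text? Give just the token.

Hunk 1: at line 2 remove [tgzo,bbzxe,wajx] add [czmdm,qwp] -> 7 lines: bbg nan czmdm qwp yfgi yuwy vdoem
Hunk 2: at line 2 remove [qwp,yfgi] add [epk,ble] -> 7 lines: bbg nan czmdm epk ble yuwy vdoem
Hunk 3: at line 2 remove [czmdm,epk] add [yjno] -> 6 lines: bbg nan yjno ble yuwy vdoem
Hunk 4: at line 1 remove [yjno,ble] add [baf,chy] -> 6 lines: bbg nan baf chy yuwy vdoem
Hunk 5: at line 4 remove [yuwy] add [kcrmm] -> 6 lines: bbg nan baf chy kcrmm vdoem
Hunk 6: at line 3 remove [chy,kcrmm] add [apb,hevf] -> 6 lines: bbg nan baf apb hevf vdoem
Hunk 7: at line 1 remove [baf,apb] add [ckill,xpm] -> 6 lines: bbg nan ckill xpm hevf vdoem
Final line 4: xpm

Answer: xpm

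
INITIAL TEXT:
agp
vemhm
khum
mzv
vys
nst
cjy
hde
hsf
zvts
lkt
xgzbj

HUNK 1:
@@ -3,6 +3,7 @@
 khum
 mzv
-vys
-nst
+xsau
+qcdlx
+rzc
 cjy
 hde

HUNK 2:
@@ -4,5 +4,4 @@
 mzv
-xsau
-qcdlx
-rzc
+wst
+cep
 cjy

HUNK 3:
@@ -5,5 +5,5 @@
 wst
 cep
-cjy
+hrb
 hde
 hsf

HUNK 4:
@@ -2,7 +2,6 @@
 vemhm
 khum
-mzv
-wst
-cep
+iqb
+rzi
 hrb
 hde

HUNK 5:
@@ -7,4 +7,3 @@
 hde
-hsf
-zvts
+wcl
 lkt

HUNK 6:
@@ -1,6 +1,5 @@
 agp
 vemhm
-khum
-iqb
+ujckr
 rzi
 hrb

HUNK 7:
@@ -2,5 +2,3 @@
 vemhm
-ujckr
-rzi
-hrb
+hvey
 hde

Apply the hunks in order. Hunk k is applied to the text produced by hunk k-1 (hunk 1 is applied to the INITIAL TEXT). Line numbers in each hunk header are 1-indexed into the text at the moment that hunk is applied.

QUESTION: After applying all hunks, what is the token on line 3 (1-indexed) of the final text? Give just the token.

Answer: hvey

Derivation:
Hunk 1: at line 3 remove [vys,nst] add [xsau,qcdlx,rzc] -> 13 lines: agp vemhm khum mzv xsau qcdlx rzc cjy hde hsf zvts lkt xgzbj
Hunk 2: at line 4 remove [xsau,qcdlx,rzc] add [wst,cep] -> 12 lines: agp vemhm khum mzv wst cep cjy hde hsf zvts lkt xgzbj
Hunk 3: at line 5 remove [cjy] add [hrb] -> 12 lines: agp vemhm khum mzv wst cep hrb hde hsf zvts lkt xgzbj
Hunk 4: at line 2 remove [mzv,wst,cep] add [iqb,rzi] -> 11 lines: agp vemhm khum iqb rzi hrb hde hsf zvts lkt xgzbj
Hunk 5: at line 7 remove [hsf,zvts] add [wcl] -> 10 lines: agp vemhm khum iqb rzi hrb hde wcl lkt xgzbj
Hunk 6: at line 1 remove [khum,iqb] add [ujckr] -> 9 lines: agp vemhm ujckr rzi hrb hde wcl lkt xgzbj
Hunk 7: at line 2 remove [ujckr,rzi,hrb] add [hvey] -> 7 lines: agp vemhm hvey hde wcl lkt xgzbj
Final line 3: hvey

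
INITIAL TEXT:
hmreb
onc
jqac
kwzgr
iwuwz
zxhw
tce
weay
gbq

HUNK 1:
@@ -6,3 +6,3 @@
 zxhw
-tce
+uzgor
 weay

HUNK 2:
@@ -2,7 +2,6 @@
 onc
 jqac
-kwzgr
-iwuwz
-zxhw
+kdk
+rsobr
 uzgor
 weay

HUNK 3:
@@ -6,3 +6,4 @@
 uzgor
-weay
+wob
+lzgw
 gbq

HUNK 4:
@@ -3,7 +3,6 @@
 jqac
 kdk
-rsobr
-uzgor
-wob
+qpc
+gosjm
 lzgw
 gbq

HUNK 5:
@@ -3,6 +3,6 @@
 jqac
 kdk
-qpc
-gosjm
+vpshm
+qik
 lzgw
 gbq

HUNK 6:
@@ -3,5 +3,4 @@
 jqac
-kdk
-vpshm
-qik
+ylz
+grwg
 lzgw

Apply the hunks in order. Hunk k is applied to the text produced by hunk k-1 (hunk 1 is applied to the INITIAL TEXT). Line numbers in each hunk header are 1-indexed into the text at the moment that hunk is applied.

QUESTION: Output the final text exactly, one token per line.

Answer: hmreb
onc
jqac
ylz
grwg
lzgw
gbq

Derivation:
Hunk 1: at line 6 remove [tce] add [uzgor] -> 9 lines: hmreb onc jqac kwzgr iwuwz zxhw uzgor weay gbq
Hunk 2: at line 2 remove [kwzgr,iwuwz,zxhw] add [kdk,rsobr] -> 8 lines: hmreb onc jqac kdk rsobr uzgor weay gbq
Hunk 3: at line 6 remove [weay] add [wob,lzgw] -> 9 lines: hmreb onc jqac kdk rsobr uzgor wob lzgw gbq
Hunk 4: at line 3 remove [rsobr,uzgor,wob] add [qpc,gosjm] -> 8 lines: hmreb onc jqac kdk qpc gosjm lzgw gbq
Hunk 5: at line 3 remove [qpc,gosjm] add [vpshm,qik] -> 8 lines: hmreb onc jqac kdk vpshm qik lzgw gbq
Hunk 6: at line 3 remove [kdk,vpshm,qik] add [ylz,grwg] -> 7 lines: hmreb onc jqac ylz grwg lzgw gbq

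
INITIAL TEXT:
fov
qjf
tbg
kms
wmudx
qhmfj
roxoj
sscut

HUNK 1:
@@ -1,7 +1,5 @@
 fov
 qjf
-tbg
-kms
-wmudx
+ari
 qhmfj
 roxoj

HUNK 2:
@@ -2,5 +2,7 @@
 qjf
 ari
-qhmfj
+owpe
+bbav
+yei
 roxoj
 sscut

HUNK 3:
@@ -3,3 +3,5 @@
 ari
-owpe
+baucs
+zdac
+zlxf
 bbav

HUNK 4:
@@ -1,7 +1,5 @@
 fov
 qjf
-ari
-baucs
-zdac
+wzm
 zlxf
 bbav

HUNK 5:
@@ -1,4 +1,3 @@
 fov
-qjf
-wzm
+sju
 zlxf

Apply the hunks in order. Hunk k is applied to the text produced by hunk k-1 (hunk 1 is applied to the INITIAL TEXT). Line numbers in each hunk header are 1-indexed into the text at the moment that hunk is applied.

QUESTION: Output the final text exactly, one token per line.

Hunk 1: at line 1 remove [tbg,kms,wmudx] add [ari] -> 6 lines: fov qjf ari qhmfj roxoj sscut
Hunk 2: at line 2 remove [qhmfj] add [owpe,bbav,yei] -> 8 lines: fov qjf ari owpe bbav yei roxoj sscut
Hunk 3: at line 3 remove [owpe] add [baucs,zdac,zlxf] -> 10 lines: fov qjf ari baucs zdac zlxf bbav yei roxoj sscut
Hunk 4: at line 1 remove [ari,baucs,zdac] add [wzm] -> 8 lines: fov qjf wzm zlxf bbav yei roxoj sscut
Hunk 5: at line 1 remove [qjf,wzm] add [sju] -> 7 lines: fov sju zlxf bbav yei roxoj sscut

Answer: fov
sju
zlxf
bbav
yei
roxoj
sscut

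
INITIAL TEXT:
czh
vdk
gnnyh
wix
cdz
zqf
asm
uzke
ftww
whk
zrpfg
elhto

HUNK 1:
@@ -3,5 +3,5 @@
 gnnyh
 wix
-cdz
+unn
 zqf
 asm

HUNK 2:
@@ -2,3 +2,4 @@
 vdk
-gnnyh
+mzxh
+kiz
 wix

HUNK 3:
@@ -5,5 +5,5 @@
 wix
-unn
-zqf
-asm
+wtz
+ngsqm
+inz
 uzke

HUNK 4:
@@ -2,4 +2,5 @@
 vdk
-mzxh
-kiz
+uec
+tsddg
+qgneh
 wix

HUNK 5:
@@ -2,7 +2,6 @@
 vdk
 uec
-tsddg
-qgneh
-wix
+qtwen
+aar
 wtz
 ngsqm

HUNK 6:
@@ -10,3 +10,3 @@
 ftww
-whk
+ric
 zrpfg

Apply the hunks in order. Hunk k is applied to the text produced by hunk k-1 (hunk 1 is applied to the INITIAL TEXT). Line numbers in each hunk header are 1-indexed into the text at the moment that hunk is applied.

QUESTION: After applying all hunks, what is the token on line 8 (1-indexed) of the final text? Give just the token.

Hunk 1: at line 3 remove [cdz] add [unn] -> 12 lines: czh vdk gnnyh wix unn zqf asm uzke ftww whk zrpfg elhto
Hunk 2: at line 2 remove [gnnyh] add [mzxh,kiz] -> 13 lines: czh vdk mzxh kiz wix unn zqf asm uzke ftww whk zrpfg elhto
Hunk 3: at line 5 remove [unn,zqf,asm] add [wtz,ngsqm,inz] -> 13 lines: czh vdk mzxh kiz wix wtz ngsqm inz uzke ftww whk zrpfg elhto
Hunk 4: at line 2 remove [mzxh,kiz] add [uec,tsddg,qgneh] -> 14 lines: czh vdk uec tsddg qgneh wix wtz ngsqm inz uzke ftww whk zrpfg elhto
Hunk 5: at line 2 remove [tsddg,qgneh,wix] add [qtwen,aar] -> 13 lines: czh vdk uec qtwen aar wtz ngsqm inz uzke ftww whk zrpfg elhto
Hunk 6: at line 10 remove [whk] add [ric] -> 13 lines: czh vdk uec qtwen aar wtz ngsqm inz uzke ftww ric zrpfg elhto
Final line 8: inz

Answer: inz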